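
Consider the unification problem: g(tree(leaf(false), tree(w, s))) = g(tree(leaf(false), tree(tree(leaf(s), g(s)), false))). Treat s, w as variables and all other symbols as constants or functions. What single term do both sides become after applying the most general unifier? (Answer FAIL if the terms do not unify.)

Decompose g/1: tree(leaf(false), tree(w, s)) = tree(leaf(false), tree(tree(leaf(s), g(s)), false)).
Decompose tree/2: leaf(false) = leaf(false),  tree(w, s) = tree(tree(leaf(s), g(s)), false).
Delete trivial equation leaf(false) = leaf(false).
Decompose tree/2: w = tree(leaf(s), g(s)),  s = false.
Bind w := tree(leaf(s), g(s)); no other remaining equation mentions w.
Bind s := false. Substituting into the earlier binding gives w := tree(leaf(false), g(false)).
Applying the MGU to either side gives g(tree(leaf(false), tree(tree(leaf(false), g(false)), false))).

g(tree(leaf(false), tree(tree(leaf(false), g(false)), false)))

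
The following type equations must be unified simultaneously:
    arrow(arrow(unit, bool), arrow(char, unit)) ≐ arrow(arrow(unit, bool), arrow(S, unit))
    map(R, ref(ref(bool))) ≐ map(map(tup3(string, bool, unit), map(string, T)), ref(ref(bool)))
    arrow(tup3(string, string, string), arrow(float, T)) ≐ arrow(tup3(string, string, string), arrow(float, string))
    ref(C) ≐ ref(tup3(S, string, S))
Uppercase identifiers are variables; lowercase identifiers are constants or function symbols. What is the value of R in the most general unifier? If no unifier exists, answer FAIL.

Decompose arrow/2: arrow(unit, bool) ≐ arrow(unit, bool),  arrow(char, unit) ≐ arrow(S, unit).
Delete trivial equation arrow(unit, bool) ≐ arrow(unit, bool).
Decompose arrow/2: char ≐ S,  unit ≐ unit.
Bind S := char; substituting into the one remaining equation that mentions S gives: ref(C) ≐ ref(tup3(char, string, char)).
Delete trivial equation unit ≐ unit.
Decompose map/2: R ≐ map(tup3(string, bool, unit), map(string, T)),  ref(ref(bool)) ≐ ref(ref(bool)).
Bind R := map(tup3(string, bool, unit), map(string, T)); no other remaining equation mentions R.
Delete trivial equation ref(ref(bool)) ≐ ref(ref(bool)).
Decompose arrow/2: tup3(string, string, string) ≐ tup3(string, string, string),  arrow(float, T) ≐ arrow(float, string).
Delete trivial equation tup3(string, string, string) ≐ tup3(string, string, string).
Decompose arrow/2: float ≐ float,  T ≐ string.
Delete trivial equation float ≐ float.
Bind T := string; no other remaining equation mentions T. Substituting into the earlier binding gives R := map(tup3(string, bool, unit), map(string, string)).
Decompose ref/1: C ≐ tup3(char, string, char).
Bind C := tup3(char, string, char).
MGU = { S ↦ char, R ↦ map(tup3(string, bool, unit), map(string, string)), T ↦ string, C ↦ tup3(char, string, char) }, so R ↦ map(tup3(string, bool, unit), map(string, string)).

map(tup3(string, bool, unit), map(string, string))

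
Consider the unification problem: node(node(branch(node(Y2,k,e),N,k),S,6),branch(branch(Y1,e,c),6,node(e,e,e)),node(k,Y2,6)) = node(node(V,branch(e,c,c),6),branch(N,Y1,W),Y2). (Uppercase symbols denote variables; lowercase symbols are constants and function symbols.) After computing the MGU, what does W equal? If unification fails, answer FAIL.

Decompose node/3: node(branch(node(Y2,k,e),N,k),S,6) = node(V,branch(e,c,c),6),  branch(branch(Y1,e,c),6,node(e,e,e)) = branch(N,Y1,W),  node(k,Y2,6) = Y2.
Decompose node/3: branch(node(Y2,k,e),N,k) = V,  S = branch(e,c,c),  6 = 6.
Bind V := branch(node(Y2,k,e),N,k); no other remaining equation mentions V.
Bind S := branch(e,c,c); no other remaining equation mentions S.
Delete trivial equation 6 = 6.
Decompose branch/3: branch(Y1,e,c) = N,  6 = Y1,  node(e,e,e) = W.
Bind N := branch(Y1,e,c); no other remaining equation mentions N. Substituting into the earlier binding gives V := branch(node(Y2,k,e),branch(Y1,e,c),k).
Bind Y1 := 6; no other remaining equation mentions Y1. Substituting into the earlier bindings gives V := branch(node(Y2,k,e),branch(6,e,c),k), N := branch(6,e,c).
Bind W := node(e,e,e); no other remaining equation mentions W.
Occurs check fails: Y2 occurs in node(k,Y2,6); the equation Y2 = node(k,Y2,6) has no finite solution.

FAIL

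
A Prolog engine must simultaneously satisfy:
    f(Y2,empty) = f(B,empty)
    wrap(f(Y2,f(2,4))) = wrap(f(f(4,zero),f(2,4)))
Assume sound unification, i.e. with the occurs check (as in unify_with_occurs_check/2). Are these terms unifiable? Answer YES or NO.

Decompose f/2: Y2 = B,  empty = empty.
Bind Y2 := B; substituting into the one remaining equation that mentions Y2 gives: wrap(f(B,f(2,4))) = wrap(f(f(4,zero),f(2,4))).
Delete trivial equation empty = empty.
Decompose wrap/1: f(B,f(2,4)) = f(f(4,zero),f(2,4)).
Decompose f/2: B = f(4,zero),  f(2,4) = f(2,4).
Bind B := f(4,zero); no other remaining equation mentions B. Substituting into the earlier binding gives Y2 := f(4,zero).
Delete trivial equation f(2,4) = f(2,4).
No equations remain and no clash or occurs-check failure arose, so a unifier exists.

YES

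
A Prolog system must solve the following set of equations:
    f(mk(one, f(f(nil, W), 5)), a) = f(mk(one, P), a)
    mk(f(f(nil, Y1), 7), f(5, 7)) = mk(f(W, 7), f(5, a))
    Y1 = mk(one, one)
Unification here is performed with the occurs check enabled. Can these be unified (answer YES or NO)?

Decompose f/2: mk(one, f(f(nil, W), 5)) = mk(one, P),  a = a.
Decompose mk/2: one = one,  f(f(nil, W), 5) = P.
Delete trivial equation one = one.
Bind P := f(f(nil, W), 5); no other remaining equation mentions P.
Delete trivial equation a = a.
Decompose mk/2: f(f(nil, Y1), 7) = f(W, 7),  f(5, 7) = f(5, a).
Decompose f/2: f(nil, Y1) = W,  7 = 7.
Bind W := f(nil, Y1); no other remaining equation mentions W. Substituting into the earlier binding gives P := f(f(nil, f(nil, Y1)), 5).
Delete trivial equation 7 = 7.
Decompose f/2: 5 = 5,  7 = a.
Delete trivial equation 5 = 5.
Clash: constants 7 and a differ; no unifier exists.

NO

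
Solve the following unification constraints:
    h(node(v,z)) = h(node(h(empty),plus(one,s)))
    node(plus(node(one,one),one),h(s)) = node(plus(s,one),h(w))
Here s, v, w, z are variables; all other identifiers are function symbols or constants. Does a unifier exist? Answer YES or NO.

Decompose h/1: node(v,z) = node(h(empty),plus(one,s)).
Decompose node/2: v = h(empty),  z = plus(one,s).
Bind v := h(empty); no other remaining equation mentions v.
Bind z := plus(one,s); no other remaining equation mentions z.
Decompose node/2: plus(node(one,one),one) = plus(s,one),  h(s) = h(w).
Decompose plus/2: node(one,one) = s,  one = one.
Bind s := node(one,one); substituting into the one remaining equation that mentions s gives: h(node(one,one)) = h(w). Substituting into the earlier binding gives z := plus(one,node(one,one)).
Delete trivial equation one = one.
Decompose h/1: node(one,one) = w.
Bind w := node(one,one).
No equations remain and no clash or occurs-check failure arose, so a unifier exists.

YES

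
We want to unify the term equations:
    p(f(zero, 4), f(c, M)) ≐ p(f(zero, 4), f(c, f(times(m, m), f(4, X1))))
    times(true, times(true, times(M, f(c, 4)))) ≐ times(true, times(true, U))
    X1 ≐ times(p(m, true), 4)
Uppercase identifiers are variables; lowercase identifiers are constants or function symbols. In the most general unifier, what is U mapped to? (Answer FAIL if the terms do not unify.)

Decompose p/2: f(zero, 4) ≐ f(zero, 4),  f(c, M) ≐ f(c, f(times(m, m), f(4, X1))).
Delete trivial equation f(zero, 4) ≐ f(zero, 4).
Decompose f/2: c ≐ c,  M ≐ f(times(m, m), f(4, X1)).
Delete trivial equation c ≐ c.
Bind M := f(times(m, m), f(4, X1)); substituting into the one remaining equation that mentions M gives: times(true, times(true, times(f(times(m, m), f(4, X1)), f(c, 4)))) ≐ times(true, times(true, U)).
Decompose times/2: true ≐ true,  times(true, times(f(times(m, m), f(4, X1)), f(c, 4))) ≐ times(true, U).
Delete trivial equation true ≐ true.
Decompose times/2: true ≐ true,  times(f(times(m, m), f(4, X1)), f(c, 4)) ≐ U.
Delete trivial equation true ≐ true.
Bind U := times(f(times(m, m), f(4, X1)), f(c, 4)); no other remaining equation mentions U.
Bind X1 := times(p(m, true), 4). Substituting into the earlier bindings gives M := f(times(m, m), f(4, times(p(m, true), 4))), U := times(f(times(m, m), f(4, times(p(m, true), 4))), f(c, 4)).
MGU = { M -> f(times(m, m), f(4, times(p(m, true), 4))), U -> times(f(times(m, m), f(4, times(p(m, true), 4))), f(c, 4)), X1 -> times(p(m, true), 4) }, so U -> times(f(times(m, m), f(4, times(p(m, true), 4))), f(c, 4)).

times(f(times(m, m), f(4, times(p(m, true), 4))), f(c, 4))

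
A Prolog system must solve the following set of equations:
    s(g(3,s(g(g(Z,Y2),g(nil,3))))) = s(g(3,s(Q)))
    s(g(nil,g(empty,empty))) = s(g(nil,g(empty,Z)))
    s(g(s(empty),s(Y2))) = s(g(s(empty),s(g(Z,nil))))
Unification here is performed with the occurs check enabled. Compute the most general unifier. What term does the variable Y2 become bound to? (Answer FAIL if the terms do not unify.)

g(empty,nil)

Decompose s/1: g(3,s(g(g(Z,Y2),g(nil,3)))) = g(3,s(Q)).
Decompose g/2: 3 = 3,  s(g(g(Z,Y2),g(nil,3))) = s(Q).
Delete trivial equation 3 = 3.
Decompose s/1: g(g(Z,Y2),g(nil,3)) = Q.
Bind Q := g(g(Z,Y2),g(nil,3)); no other remaining equation mentions Q.
Decompose s/1: g(nil,g(empty,empty)) = g(nil,g(empty,Z)).
Decompose g/2: nil = nil,  g(empty,empty) = g(empty,Z).
Delete trivial equation nil = nil.
Decompose g/2: empty = empty,  empty = Z.
Delete trivial equation empty = empty.
Bind Z := empty; substituting into the remaining equation gives: s(g(s(empty),s(Y2))) = s(g(s(empty),s(g(empty,nil)))). Substituting into the earlier binding gives Q := g(g(empty,Y2),g(nil,3)).
Decompose s/1: g(s(empty),s(Y2)) = g(s(empty),s(g(empty,nil))).
Decompose g/2: s(empty) = s(empty),  s(Y2) = s(g(empty,nil)).
Delete trivial equation s(empty) = s(empty).
Decompose s/1: Y2 = g(empty,nil).
Bind Y2 := g(empty,nil). Substituting into the earlier binding gives Q := g(g(empty,g(empty,nil)),g(nil,3)).
MGU = { Q = g(g(empty,g(empty,nil)),g(nil,3)), Z = empty, Y2 = g(empty,nil) }, so Y2 = g(empty,nil).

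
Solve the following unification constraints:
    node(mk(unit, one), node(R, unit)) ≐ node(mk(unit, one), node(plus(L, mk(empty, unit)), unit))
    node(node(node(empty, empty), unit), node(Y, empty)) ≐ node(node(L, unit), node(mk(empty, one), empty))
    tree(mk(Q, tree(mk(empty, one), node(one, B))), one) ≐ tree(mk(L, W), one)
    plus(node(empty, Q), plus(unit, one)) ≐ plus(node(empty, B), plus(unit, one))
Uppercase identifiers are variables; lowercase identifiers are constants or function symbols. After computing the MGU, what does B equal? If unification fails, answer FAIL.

Decompose node/2: mk(unit, one) ≐ mk(unit, one),  node(R, unit) ≐ node(plus(L, mk(empty, unit)), unit).
Delete trivial equation mk(unit, one) ≐ mk(unit, one).
Decompose node/2: R ≐ plus(L, mk(empty, unit)),  unit ≐ unit.
Bind R := plus(L, mk(empty, unit)); no other remaining equation mentions R.
Delete trivial equation unit ≐ unit.
Decompose node/2: node(node(empty, empty), unit) ≐ node(L, unit),  node(Y, empty) ≐ node(mk(empty, one), empty).
Decompose node/2: node(empty, empty) ≐ L,  unit ≐ unit.
Bind L := node(empty, empty); substituting into the one remaining equation that mentions L gives: tree(mk(Q, tree(mk(empty, one), node(one, B))), one) ≐ tree(mk(node(empty, empty), W), one). Substituting into the earlier binding gives R := plus(node(empty, empty), mk(empty, unit)).
Delete trivial equation unit ≐ unit.
Decompose node/2: Y ≐ mk(empty, one),  empty ≐ empty.
Bind Y := mk(empty, one); no other remaining equation mentions Y.
Delete trivial equation empty ≐ empty.
Decompose tree/2: mk(Q, tree(mk(empty, one), node(one, B))) ≐ mk(node(empty, empty), W),  one ≐ one.
Decompose mk/2: Q ≐ node(empty, empty),  tree(mk(empty, one), node(one, B)) ≐ W.
Bind Q := node(empty, empty); substituting into the one remaining equation that mentions Q gives: plus(node(empty, node(empty, empty)), plus(unit, one)) ≐ plus(node(empty, B), plus(unit, one)).
Bind W := tree(mk(empty, one), node(one, B)); no other remaining equation mentions W.
Delete trivial equation one ≐ one.
Decompose plus/2: node(empty, node(empty, empty)) ≐ node(empty, B),  plus(unit, one) ≐ plus(unit, one).
Decompose node/2: empty ≐ empty,  node(empty, empty) ≐ B.
Delete trivial equation empty ≐ empty.
Bind B := node(empty, empty); no other remaining equation mentions B. Substituting into the earlier binding gives W := tree(mk(empty, one), node(one, node(empty, empty))).
Delete trivial equation plus(unit, one) ≐ plus(unit, one).
MGU = { R -> plus(node(empty, empty), mk(empty, unit)), L -> node(empty, empty), Y -> mk(empty, one), Q -> node(empty, empty), W -> tree(mk(empty, one), node(one, node(empty, empty))), B -> node(empty, empty) }, so B -> node(empty, empty).

node(empty, empty)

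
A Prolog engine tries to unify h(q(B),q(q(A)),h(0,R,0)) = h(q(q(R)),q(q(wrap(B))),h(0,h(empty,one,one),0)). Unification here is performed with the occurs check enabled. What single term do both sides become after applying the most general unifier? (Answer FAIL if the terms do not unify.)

Decompose h/3: q(B) = q(q(R)),  q(q(A)) = q(q(wrap(B))),  h(0,R,0) = h(0,h(empty,one,one),0).
Decompose q/1: B = q(R).
Bind B := q(R); substituting into the one remaining equation that mentions B gives: q(q(A)) = q(q(wrap(q(R)))).
Decompose q/1: q(A) = q(wrap(q(R))).
Decompose q/1: A = wrap(q(R)).
Bind A := wrap(q(R)); no other remaining equation mentions A.
Decompose h/3: 0 = 0,  R = h(empty,one,one),  0 = 0.
Delete trivial equation 0 = 0.
Bind R := h(empty,one,one); no other remaining equation mentions R. Substituting into the earlier bindings gives B := q(h(empty,one,one)), A := wrap(q(h(empty,one,one))).
Delete trivial equation 0 = 0.
Applying the MGU to either side gives h(q(q(h(empty,one,one))),q(q(wrap(q(h(empty,one,one))))),h(0,h(empty,one,one),0)).

h(q(q(h(empty,one,one))),q(q(wrap(q(h(empty,one,one))))),h(0,h(empty,one,one),0))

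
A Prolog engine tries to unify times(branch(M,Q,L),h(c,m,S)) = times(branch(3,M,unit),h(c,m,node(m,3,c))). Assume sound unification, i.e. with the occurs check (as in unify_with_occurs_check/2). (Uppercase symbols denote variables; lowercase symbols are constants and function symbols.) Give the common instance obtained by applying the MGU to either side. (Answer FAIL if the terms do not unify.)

times(branch(3,3,unit),h(c,m,node(m,3,c)))

Decompose times/2: branch(M,Q,L) = branch(3,M,unit),  h(c,m,S) = h(c,m,node(m,3,c)).
Decompose branch/3: M = 3,  Q = M,  L = unit.
Bind M := 3; substituting into the one remaining equation that mentions M gives: Q = 3.
Bind Q := 3; no other remaining equation mentions Q.
Bind L := unit; no other remaining equation mentions L.
Decompose h/3: c = c,  m = m,  S = node(m,3,c).
Delete trivial equation c = c.
Delete trivial equation m = m.
Bind S := node(m,3,c).
Applying the MGU to either side gives times(branch(3,3,unit),h(c,m,node(m,3,c))).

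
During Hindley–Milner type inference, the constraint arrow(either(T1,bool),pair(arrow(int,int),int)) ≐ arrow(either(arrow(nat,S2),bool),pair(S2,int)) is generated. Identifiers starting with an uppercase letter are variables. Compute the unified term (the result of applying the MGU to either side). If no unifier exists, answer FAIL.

Decompose arrow/2: either(T1,bool) ≐ either(arrow(nat,S2),bool),  pair(arrow(int,int),int) ≐ pair(S2,int).
Decompose either/2: T1 ≐ arrow(nat,S2),  bool ≐ bool.
Bind T1 := arrow(nat,S2); no other remaining equation mentions T1.
Delete trivial equation bool ≐ bool.
Decompose pair/2: arrow(int,int) ≐ S2,  int ≐ int.
Bind S2 := arrow(int,int); no other remaining equation mentions S2. Substituting into the earlier binding gives T1 := arrow(nat,arrow(int,int)).
Delete trivial equation int ≐ int.
Applying the MGU to either side gives arrow(either(arrow(nat,arrow(int,int)),bool),pair(arrow(int,int),int)).

arrow(either(arrow(nat,arrow(int,int)),bool),pair(arrow(int,int),int))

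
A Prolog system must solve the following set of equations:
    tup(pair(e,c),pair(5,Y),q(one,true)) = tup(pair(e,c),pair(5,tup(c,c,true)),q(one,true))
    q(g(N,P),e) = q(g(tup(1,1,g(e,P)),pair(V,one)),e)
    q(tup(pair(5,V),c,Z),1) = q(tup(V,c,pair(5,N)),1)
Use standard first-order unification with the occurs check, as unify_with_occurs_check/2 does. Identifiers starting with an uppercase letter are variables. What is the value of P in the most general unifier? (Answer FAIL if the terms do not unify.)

FAIL

Decompose tup/3: pair(e,c) = pair(e,c),  pair(5,Y) = pair(5,tup(c,c,true)),  q(one,true) = q(one,true).
Delete trivial equation pair(e,c) = pair(e,c).
Decompose pair/2: 5 = 5,  Y = tup(c,c,true).
Delete trivial equation 5 = 5.
Bind Y := tup(c,c,true); no other remaining equation mentions Y.
Delete trivial equation q(one,true) = q(one,true).
Decompose q/2: g(N,P) = g(tup(1,1,g(e,P)),pair(V,one)),  e = e.
Decompose g/2: N = tup(1,1,g(e,P)),  P = pair(V,one).
Bind N := tup(1,1,g(e,P)); substituting into the one remaining equation that mentions N gives: q(tup(pair(5,V),c,Z),1) = q(tup(V,c,pair(5,tup(1,1,g(e,P)))),1).
Bind P := pair(V,one); substituting into the one remaining equation that mentions P gives: q(tup(pair(5,V),c,Z),1) = q(tup(V,c,pair(5,tup(1,1,g(e,pair(V,one))))),1). Substituting into the earlier binding gives N := tup(1,1,g(e,pair(V,one))).
Delete trivial equation e = e.
Decompose q/2: tup(pair(5,V),c,Z) = tup(V,c,pair(5,tup(1,1,g(e,pair(V,one))))),  1 = 1.
Decompose tup/3: pair(5,V) = V,  c = c,  Z = pair(5,tup(1,1,g(e,pair(V,one)))).
Occurs check fails: V occurs in pair(5,V); the equation V = pair(5,V) has no finite solution.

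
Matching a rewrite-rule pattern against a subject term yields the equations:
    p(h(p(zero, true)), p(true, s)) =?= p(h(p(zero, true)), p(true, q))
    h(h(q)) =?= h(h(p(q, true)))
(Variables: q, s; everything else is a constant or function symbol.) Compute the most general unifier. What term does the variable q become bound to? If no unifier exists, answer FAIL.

Decompose p/2: h(p(zero, true)) =?= h(p(zero, true)),  p(true, s) =?= p(true, q).
Delete trivial equation h(p(zero, true)) =?= h(p(zero, true)).
Decompose p/2: true =?= true,  s =?= q.
Delete trivial equation true =?= true.
Bind s := q; no other remaining equation mentions s.
Decompose h/1: h(q) =?= h(p(q, true)).
Decompose h/1: q =?= p(q, true).
Occurs check fails: q occurs in p(q, true); the equation q =?= p(q, true) has no finite solution.

FAIL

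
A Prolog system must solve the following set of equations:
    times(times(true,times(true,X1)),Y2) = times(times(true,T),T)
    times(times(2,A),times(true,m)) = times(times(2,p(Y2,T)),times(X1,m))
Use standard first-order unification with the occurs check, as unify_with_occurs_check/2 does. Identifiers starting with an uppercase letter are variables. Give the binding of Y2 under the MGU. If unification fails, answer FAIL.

Decompose times/2: times(true,times(true,X1)) = times(true,T),  Y2 = T.
Decompose times/2: true = true,  times(true,X1) = T.
Delete trivial equation true = true.
Bind T := times(true,X1); substituting into the remaining equations gives: Y2 = times(true,X1),  times(times(2,A),times(true,m)) = times(times(2,p(Y2,times(true,X1))),times(X1,m)).
Bind Y2 := times(true,X1); substituting into the remaining equation gives: times(times(2,A),times(true,m)) = times(times(2,p(times(true,X1),times(true,X1))),times(X1,m)).
Decompose times/2: times(2,A) = times(2,p(times(true,X1),times(true,X1))),  times(true,m) = times(X1,m).
Decompose times/2: 2 = 2,  A = p(times(true,X1),times(true,X1)).
Delete trivial equation 2 = 2.
Bind A := p(times(true,X1),times(true,X1)); no other remaining equation mentions A.
Decompose times/2: true = X1,  m = m.
Bind X1 := true; no other remaining equation mentions X1. Substituting into the earlier bindings gives T := times(true,true), Y2 := times(true,true), A := p(times(true,true),times(true,true)).
Delete trivial equation m = m.
MGU = { T -> times(true,true), Y2 -> times(true,true), A -> p(times(true,true),times(true,true)), X1 -> true }, so Y2 -> times(true,true).

times(true,true)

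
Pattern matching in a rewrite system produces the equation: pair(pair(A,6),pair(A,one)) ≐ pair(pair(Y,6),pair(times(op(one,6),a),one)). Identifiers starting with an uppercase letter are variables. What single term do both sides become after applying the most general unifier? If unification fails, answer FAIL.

Decompose pair/2: pair(A,6) ≐ pair(Y,6),  pair(A,one) ≐ pair(times(op(one,6),a),one).
Decompose pair/2: A ≐ Y,  6 ≐ 6.
Bind A := Y; substituting into the one remaining equation that mentions A gives: pair(Y,one) ≐ pair(times(op(one,6),a),one).
Delete trivial equation 6 ≐ 6.
Decompose pair/2: Y ≐ times(op(one,6),a),  one ≐ one.
Bind Y := times(op(one,6),a); no other remaining equation mentions Y. Substituting into the earlier binding gives A := times(op(one,6),a).
Delete trivial equation one ≐ one.
Applying the MGU to either side gives pair(pair(times(op(one,6),a),6),pair(times(op(one,6),a),one)).

pair(pair(times(op(one,6),a),6),pair(times(op(one,6),a),one))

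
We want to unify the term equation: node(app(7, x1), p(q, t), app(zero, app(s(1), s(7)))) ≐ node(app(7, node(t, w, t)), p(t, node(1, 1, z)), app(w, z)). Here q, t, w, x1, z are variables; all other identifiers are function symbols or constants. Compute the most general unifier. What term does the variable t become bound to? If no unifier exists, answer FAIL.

Decompose node/3: app(7, x1) ≐ app(7, node(t, w, t)),  p(q, t) ≐ p(t, node(1, 1, z)),  app(zero, app(s(1), s(7))) ≐ app(w, z).
Decompose app/2: 7 ≐ 7,  x1 ≐ node(t, w, t).
Delete trivial equation 7 ≐ 7.
Bind x1 := node(t, w, t); no other remaining equation mentions x1.
Decompose p/2: q ≐ t,  t ≐ node(1, 1, z).
Bind q := t; no other remaining equation mentions q.
Bind t := node(1, 1, z); no other remaining equation mentions t. Substituting into the earlier bindings gives x1 := node(node(1, 1, z), w, node(1, 1, z)), q := node(1, 1, z).
Decompose app/2: zero ≐ w,  app(s(1), s(7)) ≐ z.
Bind w := zero; no other remaining equation mentions w. Substituting into the earlier binding gives x1 := node(node(1, 1, z), zero, node(1, 1, z)).
Bind z := app(s(1), s(7)). Substituting into the earlier bindings gives x1 := node(node(1, 1, app(s(1), s(7))), zero, node(1, 1, app(s(1), s(7)))), q := node(1, 1, app(s(1), s(7))), t := node(1, 1, app(s(1), s(7))).
MGU = { x1 -> node(node(1, 1, app(s(1), s(7))), zero, node(1, 1, app(s(1), s(7)))), q -> node(1, 1, app(s(1), s(7))), t -> node(1, 1, app(s(1), s(7))), w -> zero, z -> app(s(1), s(7)) }, so t -> node(1, 1, app(s(1), s(7))).

node(1, 1, app(s(1), s(7)))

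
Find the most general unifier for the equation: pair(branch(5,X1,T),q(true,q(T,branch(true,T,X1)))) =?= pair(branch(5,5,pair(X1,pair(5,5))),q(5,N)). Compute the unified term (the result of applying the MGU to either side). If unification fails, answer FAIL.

Decompose pair/2: branch(5,X1,T) =?= branch(5,5,pair(X1,pair(5,5))),  q(true,q(T,branch(true,T,X1))) =?= q(5,N).
Decompose branch/3: 5 =?= 5,  X1 =?= 5,  T =?= pair(X1,pair(5,5)).
Delete trivial equation 5 =?= 5.
Bind X1 := 5; substituting into the remaining equations gives: T =?= pair(5,pair(5,5)),  q(true,q(T,branch(true,T,5))) =?= q(5,N).
Bind T := pair(5,pair(5,5)); substituting into the remaining equation gives: q(true,q(pair(5,pair(5,5)),branch(true,pair(5,pair(5,5)),5))) =?= q(5,N).
Decompose q/2: true =?= 5,  q(pair(5,pair(5,5)),branch(true,pair(5,pair(5,5)),5)) =?= N.
Clash: constants true and 5 differ; no unifier exists.

FAIL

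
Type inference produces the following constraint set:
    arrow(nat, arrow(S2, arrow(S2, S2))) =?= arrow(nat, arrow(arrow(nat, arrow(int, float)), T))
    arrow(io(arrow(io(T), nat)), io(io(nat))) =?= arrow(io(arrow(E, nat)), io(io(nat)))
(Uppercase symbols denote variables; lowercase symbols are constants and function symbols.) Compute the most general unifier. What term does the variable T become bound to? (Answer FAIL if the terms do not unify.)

Decompose arrow/2: nat =?= nat,  arrow(S2, arrow(S2, S2)) =?= arrow(arrow(nat, arrow(int, float)), T).
Delete trivial equation nat =?= nat.
Decompose arrow/2: S2 =?= arrow(nat, arrow(int, float)),  arrow(S2, S2) =?= T.
Bind S2 := arrow(nat, arrow(int, float)); substituting into the one remaining equation that mentions S2 gives: arrow(arrow(nat, arrow(int, float)), arrow(nat, arrow(int, float))) =?= T.
Bind T := arrow(arrow(nat, arrow(int, float)), arrow(nat, arrow(int, float))); substituting into the remaining equation gives: arrow(io(arrow(io(arrow(arrow(nat, arrow(int, float)), arrow(nat, arrow(int, float)))), nat)), io(io(nat))) =?= arrow(io(arrow(E, nat)), io(io(nat))).
Decompose arrow/2: io(arrow(io(arrow(arrow(nat, arrow(int, float)), arrow(nat, arrow(int, float)))), nat)) =?= io(arrow(E, nat)),  io(io(nat)) =?= io(io(nat)).
Decompose io/1: arrow(io(arrow(arrow(nat, arrow(int, float)), arrow(nat, arrow(int, float)))), nat) =?= arrow(E, nat).
Decompose arrow/2: io(arrow(arrow(nat, arrow(int, float)), arrow(nat, arrow(int, float)))) =?= E,  nat =?= nat.
Bind E := io(arrow(arrow(nat, arrow(int, float)), arrow(nat, arrow(int, float)))); no other remaining equation mentions E.
Delete trivial equation nat =?= nat.
Delete trivial equation io(io(nat)) =?= io(io(nat)).
MGU = { S2 -> arrow(nat, arrow(int, float)), T -> arrow(arrow(nat, arrow(int, float)), arrow(nat, arrow(int, float))), E -> io(arrow(arrow(nat, arrow(int, float)), arrow(nat, arrow(int, float)))) }, so T -> arrow(arrow(nat, arrow(int, float)), arrow(nat, arrow(int, float))).

arrow(arrow(nat, arrow(int, float)), arrow(nat, arrow(int, float)))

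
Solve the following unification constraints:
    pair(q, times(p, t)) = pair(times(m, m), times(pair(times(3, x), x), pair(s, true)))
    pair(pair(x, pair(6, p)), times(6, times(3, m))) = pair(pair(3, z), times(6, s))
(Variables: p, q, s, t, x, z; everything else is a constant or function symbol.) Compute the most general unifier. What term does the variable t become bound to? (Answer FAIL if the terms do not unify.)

pair(times(3, m), true)

Decompose pair/2: q = times(m, m),  times(p, t) = times(pair(times(3, x), x), pair(s, true)).
Bind q := times(m, m); no other remaining equation mentions q.
Decompose times/2: p = pair(times(3, x), x),  t = pair(s, true).
Bind p := pair(times(3, x), x); substituting into the one remaining equation that mentions p gives: pair(pair(x, pair(6, pair(times(3, x), x))), times(6, times(3, m))) = pair(pair(3, z), times(6, s)).
Bind t := pair(s, true); no other remaining equation mentions t.
Decompose pair/2: pair(x, pair(6, pair(times(3, x), x))) = pair(3, z),  times(6, times(3, m)) = times(6, s).
Decompose pair/2: x = 3,  pair(6, pair(times(3, x), x)) = z.
Bind x := 3; substituting into the one remaining equation that mentions x gives: pair(6, pair(times(3, 3), 3)) = z. Substituting into the earlier binding gives p := pair(times(3, 3), 3).
Bind z := pair(6, pair(times(3, 3), 3)); no other remaining equation mentions z.
Decompose times/2: 6 = 6,  times(3, m) = s.
Delete trivial equation 6 = 6.
Bind s := times(3, m). Substituting into the earlier binding gives t := pair(times(3, m), true).
MGU = { q -> times(m, m), p -> pair(times(3, 3), 3), t -> pair(times(3, m), true), x -> 3, z -> pair(6, pair(times(3, 3), 3)), s -> times(3, m) }, so t -> pair(times(3, m), true).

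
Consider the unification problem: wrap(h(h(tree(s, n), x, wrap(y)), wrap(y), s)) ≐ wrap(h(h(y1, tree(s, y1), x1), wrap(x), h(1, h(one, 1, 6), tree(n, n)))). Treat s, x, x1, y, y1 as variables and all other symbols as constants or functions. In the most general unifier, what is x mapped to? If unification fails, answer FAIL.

Decompose wrap/1: h(h(tree(s, n), x, wrap(y)), wrap(y), s) ≐ h(h(y1, tree(s, y1), x1), wrap(x), h(1, h(one, 1, 6), tree(n, n))).
Decompose h/3: h(tree(s, n), x, wrap(y)) ≐ h(y1, tree(s, y1), x1),  wrap(y) ≐ wrap(x),  s ≐ h(1, h(one, 1, 6), tree(n, n)).
Decompose h/3: tree(s, n) ≐ y1,  x ≐ tree(s, y1),  wrap(y) ≐ x1.
Bind y1 := tree(s, n); substituting into the one remaining equation that mentions y1 gives: x ≐ tree(s, tree(s, n)).
Bind x := tree(s, tree(s, n)); substituting into the one remaining equation that mentions x gives: wrap(y) ≐ wrap(tree(s, tree(s, n))).
Bind x1 := wrap(y); no other remaining equation mentions x1.
Decompose wrap/1: y ≐ tree(s, tree(s, n)).
Bind y := tree(s, tree(s, n)); no other remaining equation mentions y. Substituting into the earlier binding gives x1 := wrap(tree(s, tree(s, n))).
Bind s := h(1, h(one, 1, 6), tree(n, n)). Substituting into the earlier bindings gives y1 := tree(h(1, h(one, 1, 6), tree(n, n)), n), x := tree(h(1, h(one, 1, 6), tree(n, n)), tree(h(1, h(one, 1, 6), tree(n, n)), n)), x1 := wrap(tree(h(1, h(one, 1, 6), tree(n, n)), tree(h(1, h(one, 1, 6), tree(n, n)), n))), y := tree(h(1, h(one, 1, 6), tree(n, n)), tree(h(1, h(one, 1, 6), tree(n, n)), n)).
MGU = { y1 := tree(h(1, h(one, 1, 6), tree(n, n)), n), x := tree(h(1, h(one, 1, 6), tree(n, n)), tree(h(1, h(one, 1, 6), tree(n, n)), n)), x1 := wrap(tree(h(1, h(one, 1, 6), tree(n, n)), tree(h(1, h(one, 1, 6), tree(n, n)), n))), y := tree(h(1, h(one, 1, 6), tree(n, n)), tree(h(1, h(one, 1, 6), tree(n, n)), n)), s := h(1, h(one, 1, 6), tree(n, n)) }, so x := tree(h(1, h(one, 1, 6), tree(n, n)), tree(h(1, h(one, 1, 6), tree(n, n)), n)).

tree(h(1, h(one, 1, 6), tree(n, n)), tree(h(1, h(one, 1, 6), tree(n, n)), n))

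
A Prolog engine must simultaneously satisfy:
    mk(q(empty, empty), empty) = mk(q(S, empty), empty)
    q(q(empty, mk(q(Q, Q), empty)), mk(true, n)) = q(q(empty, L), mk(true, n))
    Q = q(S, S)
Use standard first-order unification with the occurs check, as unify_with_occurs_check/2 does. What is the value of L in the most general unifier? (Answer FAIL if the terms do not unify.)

Decompose mk/2: q(empty, empty) = q(S, empty),  empty = empty.
Decompose q/2: empty = S,  empty = empty.
Bind S := empty; substituting into the one remaining equation that mentions S gives: Q = q(empty, empty).
Delete trivial equation empty = empty.
Delete trivial equation empty = empty.
Decompose q/2: q(empty, mk(q(Q, Q), empty)) = q(empty, L),  mk(true, n) = mk(true, n).
Decompose q/2: empty = empty,  mk(q(Q, Q), empty) = L.
Delete trivial equation empty = empty.
Bind L := mk(q(Q, Q), empty); no other remaining equation mentions L.
Delete trivial equation mk(true, n) = mk(true, n).
Bind Q := q(empty, empty). Substituting into the earlier binding gives L := mk(q(q(empty, empty), q(empty, empty)), empty).
MGU = { S -> empty, L -> mk(q(q(empty, empty), q(empty, empty)), empty), Q -> q(empty, empty) }, so L -> mk(q(q(empty, empty), q(empty, empty)), empty).

mk(q(q(empty, empty), q(empty, empty)), empty)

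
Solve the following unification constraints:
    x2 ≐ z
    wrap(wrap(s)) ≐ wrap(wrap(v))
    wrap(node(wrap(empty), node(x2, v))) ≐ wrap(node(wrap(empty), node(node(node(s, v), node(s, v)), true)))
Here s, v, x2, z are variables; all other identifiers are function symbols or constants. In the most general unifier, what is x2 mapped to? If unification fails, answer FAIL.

node(node(true, true), node(true, true))

Bind x2 := z; substituting into the one remaining equation that mentions x2 gives: wrap(node(wrap(empty), node(z, v))) ≐ wrap(node(wrap(empty), node(node(node(s, v), node(s, v)), true))).
Decompose wrap/1: wrap(s) ≐ wrap(v).
Decompose wrap/1: s ≐ v.
Bind s := v; substituting into the remaining equation gives: wrap(node(wrap(empty), node(z, v))) ≐ wrap(node(wrap(empty), node(node(node(v, v), node(v, v)), true))).
Decompose wrap/1: node(wrap(empty), node(z, v)) ≐ node(wrap(empty), node(node(node(v, v), node(v, v)), true)).
Decompose node/2: wrap(empty) ≐ wrap(empty),  node(z, v) ≐ node(node(node(v, v), node(v, v)), true).
Delete trivial equation wrap(empty) ≐ wrap(empty).
Decompose node/2: z ≐ node(node(v, v), node(v, v)),  v ≐ true.
Bind z := node(node(v, v), node(v, v)); no other remaining equation mentions z. Substituting into the earlier binding gives x2 := node(node(v, v), node(v, v)).
Bind v := true. Substituting into the earlier bindings gives x2 := node(node(true, true), node(true, true)), s := true, z := node(node(true, true), node(true, true)).
MGU = { x2 ↦ node(node(true, true), node(true, true)), s ↦ true, z ↦ node(node(true, true), node(true, true)), v ↦ true }, so x2 ↦ node(node(true, true), node(true, true)).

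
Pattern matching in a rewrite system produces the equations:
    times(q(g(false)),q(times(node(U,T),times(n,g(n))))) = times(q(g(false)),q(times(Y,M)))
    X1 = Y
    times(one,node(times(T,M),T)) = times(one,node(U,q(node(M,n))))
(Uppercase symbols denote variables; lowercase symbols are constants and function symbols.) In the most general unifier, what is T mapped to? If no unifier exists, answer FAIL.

Decompose times/2: q(g(false)) = q(g(false)),  q(times(node(U,T),times(n,g(n)))) = q(times(Y,M)).
Delete trivial equation q(g(false)) = q(g(false)).
Decompose q/1: times(node(U,T),times(n,g(n))) = times(Y,M).
Decompose times/2: node(U,T) = Y,  times(n,g(n)) = M.
Bind Y := node(U,T); substituting into the one remaining equation that mentions Y gives: X1 = node(U,T).
Bind M := times(n,g(n)); substituting into the one remaining equation that mentions M gives: times(one,node(times(T,times(n,g(n))),T)) = times(one,node(U,q(node(times(n,g(n)),n)))).
Bind X1 := node(U,T); no other remaining equation mentions X1.
Decompose times/2: one = one,  node(times(T,times(n,g(n))),T) = node(U,q(node(times(n,g(n)),n))).
Delete trivial equation one = one.
Decompose node/2: times(T,times(n,g(n))) = U,  T = q(node(times(n,g(n)),n)).
Bind U := times(T,times(n,g(n))); no other remaining equation mentions U. Substituting into the earlier bindings gives Y := node(times(T,times(n,g(n))),T), X1 := node(times(T,times(n,g(n))),T).
Bind T := q(node(times(n,g(n)),n)). Substituting into the earlier bindings gives Y := node(times(q(node(times(n,g(n)),n)),times(n,g(n))),q(node(times(n,g(n)),n))), X1 := node(times(q(node(times(n,g(n)),n)),times(n,g(n))),q(node(times(n,g(n)),n))), U := times(q(node(times(n,g(n)),n)),times(n,g(n))).
MGU = { Y -> node(times(q(node(times(n,g(n)),n)),times(n,g(n))),q(node(times(n,g(n)),n))), M -> times(n,g(n)), X1 -> node(times(q(node(times(n,g(n)),n)),times(n,g(n))),q(node(times(n,g(n)),n))), U -> times(q(node(times(n,g(n)),n)),times(n,g(n))), T -> q(node(times(n,g(n)),n)) }, so T -> q(node(times(n,g(n)),n)).

q(node(times(n,g(n)),n))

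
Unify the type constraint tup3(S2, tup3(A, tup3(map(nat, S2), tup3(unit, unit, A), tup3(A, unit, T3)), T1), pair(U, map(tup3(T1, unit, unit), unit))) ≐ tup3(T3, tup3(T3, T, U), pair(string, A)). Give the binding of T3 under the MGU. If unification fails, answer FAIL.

map(tup3(string, unit, unit), unit)

Decompose tup3/3: S2 ≐ T3,  tup3(A, tup3(map(nat, S2), tup3(unit, unit, A), tup3(A, unit, T3)), T1) ≐ tup3(T3, T, U),  pair(U, map(tup3(T1, unit, unit), unit)) ≐ pair(string, A).
Bind S2 := T3; substituting into the one remaining equation that mentions S2 gives: tup3(A, tup3(map(nat, T3), tup3(unit, unit, A), tup3(A, unit, T3)), T1) ≐ tup3(T3, T, U).
Decompose tup3/3: A ≐ T3,  tup3(map(nat, T3), tup3(unit, unit, A), tup3(A, unit, T3)) ≐ T,  T1 ≐ U.
Bind A := T3; substituting into the 2 remaining equations that mention A gives: tup3(map(nat, T3), tup3(unit, unit, T3), tup3(T3, unit, T3)) ≐ T,  pair(U, map(tup3(T1, unit, unit), unit)) ≐ pair(string, T3).
Bind T := tup3(map(nat, T3), tup3(unit, unit, T3), tup3(T3, unit, T3)); no other remaining equation mentions T.
Bind T1 := U; substituting into the remaining equation gives: pair(U, map(tup3(U, unit, unit), unit)) ≐ pair(string, T3).
Decompose pair/2: U ≐ string,  map(tup3(U, unit, unit), unit) ≐ T3.
Bind U := string; substituting into the remaining equation gives: map(tup3(string, unit, unit), unit) ≐ T3. Substituting into the earlier binding gives T1 := string.
Bind T3 := map(tup3(string, unit, unit), unit). Substituting into the earlier bindings gives S2 := map(tup3(string, unit, unit), unit), A := map(tup3(string, unit, unit), unit), T := tup3(map(nat, map(tup3(string, unit, unit), unit)), tup3(unit, unit, map(tup3(string, unit, unit), unit)), tup3(map(tup3(string, unit, unit), unit), unit, map(tup3(string, unit, unit), unit))).
MGU = { S2 ↦ map(tup3(string, unit, unit), unit), A ↦ map(tup3(string, unit, unit), unit), T ↦ tup3(map(nat, map(tup3(string, unit, unit), unit)), tup3(unit, unit, map(tup3(string, unit, unit), unit)), tup3(map(tup3(string, unit, unit), unit), unit, map(tup3(string, unit, unit), unit))), T1 ↦ string, U ↦ string, T3 ↦ map(tup3(string, unit, unit), unit) }, so T3 ↦ map(tup3(string, unit, unit), unit).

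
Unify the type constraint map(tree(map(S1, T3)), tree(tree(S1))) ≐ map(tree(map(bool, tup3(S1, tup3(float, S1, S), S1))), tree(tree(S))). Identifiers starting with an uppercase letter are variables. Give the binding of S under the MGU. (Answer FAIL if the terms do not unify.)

bool

Decompose map/2: tree(map(S1, T3)) ≐ tree(map(bool, tup3(S1, tup3(float, S1, S), S1))),  tree(tree(S1)) ≐ tree(tree(S)).
Decompose tree/1: map(S1, T3) ≐ map(bool, tup3(S1, tup3(float, S1, S), S1)).
Decompose map/2: S1 ≐ bool,  T3 ≐ tup3(S1, tup3(float, S1, S), S1).
Bind S1 := bool; substituting into the remaining equations gives: T3 ≐ tup3(bool, tup3(float, bool, S), bool),  tree(tree(bool)) ≐ tree(tree(S)).
Bind T3 := tup3(bool, tup3(float, bool, S), bool); no other remaining equation mentions T3.
Decompose tree/1: tree(bool) ≐ tree(S).
Decompose tree/1: bool ≐ S.
Bind S := bool. Substituting into the earlier binding gives T3 := tup3(bool, tup3(float, bool, bool), bool).
MGU = { S1 := bool, T3 := tup3(bool, tup3(float, bool, bool), bool), S := bool }, so S := bool.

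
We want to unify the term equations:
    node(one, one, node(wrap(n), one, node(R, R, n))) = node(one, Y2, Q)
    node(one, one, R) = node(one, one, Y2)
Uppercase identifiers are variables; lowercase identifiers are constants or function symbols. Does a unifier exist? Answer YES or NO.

YES

Decompose node/3: one = one,  one = Y2,  node(wrap(n), one, node(R, R, n)) = Q.
Delete trivial equation one = one.
Bind Y2 := one; substituting into the one remaining equation that mentions Y2 gives: node(one, one, R) = node(one, one, one).
Bind Q := node(wrap(n), one, node(R, R, n)); no other remaining equation mentions Q.
Decompose node/3: one = one,  one = one,  R = one.
Delete trivial equation one = one.
Delete trivial equation one = one.
Bind R := one. Substituting into the earlier binding gives Q := node(wrap(n), one, node(one, one, n)).
No equations remain and no clash or occurs-check failure arose, so a unifier exists.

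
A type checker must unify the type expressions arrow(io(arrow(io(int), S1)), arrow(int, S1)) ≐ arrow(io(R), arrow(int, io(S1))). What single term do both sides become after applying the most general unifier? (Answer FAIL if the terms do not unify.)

Decompose arrow/2: io(arrow(io(int), S1)) ≐ io(R),  arrow(int, S1) ≐ arrow(int, io(S1)).
Decompose io/1: arrow(io(int), S1) ≐ R.
Bind R := arrow(io(int), S1); no other remaining equation mentions R.
Decompose arrow/2: int ≐ int,  S1 ≐ io(S1).
Delete trivial equation int ≐ int.
Occurs check fails: S1 occurs in io(S1); the equation S1 ≐ io(S1) has no finite solution.

FAIL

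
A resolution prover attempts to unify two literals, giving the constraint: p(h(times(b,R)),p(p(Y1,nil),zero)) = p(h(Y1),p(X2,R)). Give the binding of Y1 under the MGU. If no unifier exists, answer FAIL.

times(b,zero)

Decompose p/2: h(times(b,R)) = h(Y1),  p(p(Y1,nil),zero) = p(X2,R).
Decompose h/1: times(b,R) = Y1.
Bind Y1 := times(b,R); substituting into the remaining equation gives: p(p(times(b,R),nil),zero) = p(X2,R).
Decompose p/2: p(times(b,R),nil) = X2,  zero = R.
Bind X2 := p(times(b,R),nil); no other remaining equation mentions X2.
Bind R := zero. Substituting into the earlier bindings gives Y1 := times(b,zero), X2 := p(times(b,zero),nil).
MGU = { Y1 := times(b,zero), X2 := p(times(b,zero),nil), R := zero }, so Y1 := times(b,zero).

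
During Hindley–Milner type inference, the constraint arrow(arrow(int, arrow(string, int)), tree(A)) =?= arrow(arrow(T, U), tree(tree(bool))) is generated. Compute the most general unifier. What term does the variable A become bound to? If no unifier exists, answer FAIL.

tree(bool)

Decompose arrow/2: arrow(int, arrow(string, int)) =?= arrow(T, U),  tree(A) =?= tree(tree(bool)).
Decompose arrow/2: int =?= T,  arrow(string, int) =?= U.
Bind T := int; no other remaining equation mentions T.
Bind U := arrow(string, int); no other remaining equation mentions U.
Decompose tree/1: A =?= tree(bool).
Bind A := tree(bool).
MGU = { T -> int, U -> arrow(string, int), A -> tree(bool) }, so A -> tree(bool).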